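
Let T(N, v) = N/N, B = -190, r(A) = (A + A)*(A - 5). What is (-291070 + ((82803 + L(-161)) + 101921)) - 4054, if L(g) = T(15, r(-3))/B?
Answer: -20976001/190 ≈ -1.1040e+5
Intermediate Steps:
r(A) = 2*A*(-5 + A) (r(A) = (2*A)*(-5 + A) = 2*A*(-5 + A))
T(N, v) = 1
L(g) = -1/190 (L(g) = 1/(-190) = 1*(-1/190) = -1/190)
(-291070 + ((82803 + L(-161)) + 101921)) - 4054 = (-291070 + ((82803 - 1/190) + 101921)) - 4054 = (-291070 + (15732569/190 + 101921)) - 4054 = (-291070 + 35097559/190) - 4054 = -20205741/190 - 4054 = -20976001/190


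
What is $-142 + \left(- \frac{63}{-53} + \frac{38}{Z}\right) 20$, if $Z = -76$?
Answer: $- \frac{6796}{53} \approx -128.23$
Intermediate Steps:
$-142 + \left(- \frac{63}{-53} + \frac{38}{Z}\right) 20 = -142 + \left(- \frac{63}{-53} + \frac{38}{-76}\right) 20 = -142 + \left(\left(-63\right) \left(- \frac{1}{53}\right) + 38 \left(- \frac{1}{76}\right)\right) 20 = -142 + \left(\frac{63}{53} - \frac{1}{2}\right) 20 = -142 + \frac{73}{106} \cdot 20 = -142 + \frac{730}{53} = - \frac{6796}{53}$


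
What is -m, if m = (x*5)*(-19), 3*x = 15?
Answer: 475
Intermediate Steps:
x = 5 (x = (1/3)*15 = 5)
m = -475 (m = (5*5)*(-19) = 25*(-19) = -475)
-m = -1*(-475) = 475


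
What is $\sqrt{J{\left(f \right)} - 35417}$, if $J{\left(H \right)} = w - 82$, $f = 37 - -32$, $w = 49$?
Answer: $5 i \sqrt{1418} \approx 188.28 i$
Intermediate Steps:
$f = 69$ ($f = 37 + 32 = 69$)
$J{\left(H \right)} = -33$ ($J{\left(H \right)} = 49 - 82 = -33$)
$\sqrt{J{\left(f \right)} - 35417} = \sqrt{-33 - 35417} = \sqrt{-35450} = 5 i \sqrt{1418}$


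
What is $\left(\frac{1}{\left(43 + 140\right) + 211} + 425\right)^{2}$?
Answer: $\frac{28039837401}{155236} \approx 1.8063 \cdot 10^{5}$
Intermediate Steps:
$\left(\frac{1}{\left(43 + 140\right) + 211} + 425\right)^{2} = \left(\frac{1}{183 + 211} + 425\right)^{2} = \left(\frac{1}{394} + 425\right)^{2} = \left(\frac{167451}{394}\right)^{2} = \frac{28039837401}{155236}$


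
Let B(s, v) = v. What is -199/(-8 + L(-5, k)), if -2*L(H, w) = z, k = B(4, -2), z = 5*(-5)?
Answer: -398/9 ≈ -44.222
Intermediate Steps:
z = -25
k = -2
L(H, w) = 25/2 (L(H, w) = -1/2*(-25) = 25/2)
-199/(-8 + L(-5, k)) = -199/(-8 + 25/2) = -199/9/2 = -199*2/9 = -398/9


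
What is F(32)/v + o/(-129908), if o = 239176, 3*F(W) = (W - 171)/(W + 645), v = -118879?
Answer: -14436853116403/7841352397773 ≈ -1.8411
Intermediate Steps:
F(W) = (-171 + W)/(3*(645 + W)) (F(W) = ((W - 171)/(W + 645))/3 = ((-171 + W)/(645 + W))/3 = (-171 + W)/(3*(645 + W)))
F(32)/v + o/(-129908) = ((-171 + 32)/(3*(645 + 32)))/(-118879) + 239176/(-129908) = ((1/3)*(-139)/677)*(-1/118879) + 239176*(-1/129908) = ((1/3)*(1/677)*(-139))*(-1/118879) - 59794/32477 = -139/2031*(-1/118879) - 59794/32477 = 139/241443249 - 59794/32477 = -14436853116403/7841352397773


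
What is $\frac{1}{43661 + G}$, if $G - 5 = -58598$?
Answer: $- \frac{1}{14932} \approx -6.697 \cdot 10^{-5}$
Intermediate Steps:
$G = -58593$ ($G = 5 - 58598 = -58593$)
$\frac{1}{43661 + G} = \frac{1}{43661 - 58593} = \frac{1}{-14932} = - \frac{1}{14932}$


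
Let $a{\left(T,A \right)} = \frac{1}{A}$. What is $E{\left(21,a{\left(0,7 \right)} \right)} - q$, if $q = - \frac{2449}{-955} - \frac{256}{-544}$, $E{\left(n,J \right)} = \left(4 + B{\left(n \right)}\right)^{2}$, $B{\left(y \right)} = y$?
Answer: $\frac{10097602}{16235} \approx 621.96$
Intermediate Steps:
$E{\left(n,J \right)} = \left(4 + n\right)^{2}$
$q = \frac{49273}{16235}$ ($q = \left(-2449\right) \left(- \frac{1}{955}\right) - - \frac{8}{17} = \frac{2449}{955} + \frac{8}{17} = \frac{49273}{16235} \approx 3.035$)
$E{\left(21,a{\left(0,7 \right)} \right)} - q = \left(4 + 21\right)^{2} - \frac{49273}{16235} = 25^{2} - \frac{49273}{16235} = 625 - \frac{49273}{16235} = \frac{10097602}{16235}$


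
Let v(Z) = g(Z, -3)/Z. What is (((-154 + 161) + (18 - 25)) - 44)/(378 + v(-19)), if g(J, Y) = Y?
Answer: -836/7185 ≈ -0.11635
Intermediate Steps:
v(Z) = -3/Z
(((-154 + 161) + (18 - 25)) - 44)/(378 + v(-19)) = (((-154 + 161) + (18 - 25)) - 44)/(378 - 3/(-19)) = ((7 - 7) - 44)/(378 - 3*(-1/19)) = (0 - 44)/(378 + 3/19) = -44/7185/19 = -44*19/7185 = -836/7185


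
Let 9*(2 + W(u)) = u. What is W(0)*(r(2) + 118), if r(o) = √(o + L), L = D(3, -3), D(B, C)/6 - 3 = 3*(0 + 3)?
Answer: -236 - 2*√74 ≈ -253.20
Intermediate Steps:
D(B, C) = 72 (D(B, C) = 18 + 6*(3*(0 + 3)) = 18 + 6*(3*3) = 18 + 6*9 = 18 + 54 = 72)
W(u) = -2 + u/9
L = 72
r(o) = √(72 + o) (r(o) = √(o + 72) = √(72 + o))
W(0)*(r(2) + 118) = (-2 + (⅑)*0)*(√(72 + 2) + 118) = (-2 + 0)*(√74 + 118) = -2*(118 + √74) = -236 - 2*√74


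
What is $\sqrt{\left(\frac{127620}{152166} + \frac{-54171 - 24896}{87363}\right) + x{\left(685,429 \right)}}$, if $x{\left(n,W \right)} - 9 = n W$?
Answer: $\frac{\sqrt{554636619630500416415}}{43443393} \approx 542.1$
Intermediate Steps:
$x{\left(n,W \right)} = 9 + W n$ ($x{\left(n,W \right)} = 9 + n W = 9 + W n$)
$\sqrt{\left(\frac{127620}{152166} + \frac{-54171 - 24896}{87363}\right) + x{\left(685,429 \right)}} = \sqrt{\left(\frac{127620}{152166} + \frac{-54171 - 24896}{87363}\right) + \left(9 + 429 \cdot 685\right)} = \sqrt{\left(127620 \cdot \frac{1}{152166} + \left(-54171 - 24896\right) \frac{1}{87363}\right) + \left(9 + 293865\right)} = \sqrt{\left(\frac{21270}{25361} - \frac{4651}{5139}\right) + 293874} = \sqrt{- \frac{8647481}{130330179} + 293874} = \sqrt{\frac{38300642375965}{130330179}} = \frac{\sqrt{554636619630500416415}}{43443393}$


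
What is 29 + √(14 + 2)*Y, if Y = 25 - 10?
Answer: 89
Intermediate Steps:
Y = 15
29 + √(14 + 2)*Y = 29 + √(14 + 2)*15 = 29 + √16*15 = 29 + 4*15 = 29 + 60 = 89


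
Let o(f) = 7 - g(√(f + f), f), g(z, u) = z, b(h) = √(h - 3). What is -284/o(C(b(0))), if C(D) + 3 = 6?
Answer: -1988/43 - 284*√6/43 ≈ -62.411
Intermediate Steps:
b(h) = √(-3 + h)
C(D) = 3 (C(D) = -3 + 6 = 3)
o(f) = 7 - √2*√f (o(f) = 7 - √(f + f) = 7 - √(2*f) = 7 - √2*√f)
-284/o(C(b(0))) = -284/(7 - √2*√3) = -284/(7 - √6)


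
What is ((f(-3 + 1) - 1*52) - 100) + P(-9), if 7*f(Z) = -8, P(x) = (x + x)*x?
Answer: 62/7 ≈ 8.8571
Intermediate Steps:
P(x) = 2*x**2 (P(x) = (2*x)*x = 2*x**2)
f(Z) = -8/7 (f(Z) = (1/7)*(-8) = -8/7)
((f(-3 + 1) - 1*52) - 100) + P(-9) = ((-8/7 - 1*52) - 100) + 2*(-9)**2 = ((-8/7 - 52) - 100) + 2*81 = (-372/7 - 100) + 162 = -1072/7 + 162 = 62/7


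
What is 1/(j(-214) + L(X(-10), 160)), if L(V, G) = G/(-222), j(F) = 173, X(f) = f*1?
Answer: 111/19123 ≈ 0.0058045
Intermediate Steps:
X(f) = f
L(V, G) = -G/222 (L(V, G) = G*(-1/222) = -G/222)
1/(j(-214) + L(X(-10), 160)) = 1/(173 - 1/222*160) = 1/(173 - 80/111) = 1/(19123/111) = 111/19123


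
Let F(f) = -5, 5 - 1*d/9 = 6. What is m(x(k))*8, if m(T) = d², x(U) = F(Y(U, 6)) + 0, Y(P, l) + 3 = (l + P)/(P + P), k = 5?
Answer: 648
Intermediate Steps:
d = -9 (d = 45 - 9*6 = 45 - 54 = -9)
Y(P, l) = -3 + (P + l)/(2*P) (Y(P, l) = -3 + (l + P)/(P + P) = -3 + (P + l)/((2*P)) = -3 + (P + l)*(1/(2*P)) = -3 + (P + l)/(2*P))
x(U) = -5 (x(U) = -5 + 0 = -5)
m(T) = 81 (m(T) = (-9)² = 81)
m(x(k))*8 = 81*8 = 648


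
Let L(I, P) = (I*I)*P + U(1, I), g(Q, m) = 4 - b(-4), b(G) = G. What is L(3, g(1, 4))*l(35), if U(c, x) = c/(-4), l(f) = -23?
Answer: -6601/4 ≈ -1650.3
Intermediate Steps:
g(Q, m) = 8 (g(Q, m) = 4 - 1*(-4) = 4 + 4 = 8)
U(c, x) = -c/4 (U(c, x) = c*(-¼) = -c/4)
L(I, P) = -¼ + P*I² (L(I, P) = (I*I)*P - ¼*1 = I²*P - ¼ = P*I² - ¼ = -¼ + P*I²)
L(3, g(1, 4))*l(35) = (-¼ + 8*3²)*(-23) = (-¼ + 8*9)*(-23) = (-¼ + 72)*(-23) = (287/4)*(-23) = -6601/4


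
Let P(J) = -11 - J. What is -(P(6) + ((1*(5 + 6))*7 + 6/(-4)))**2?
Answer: -13689/4 ≈ -3422.3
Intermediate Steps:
-(P(6) + ((1*(5 + 6))*7 + 6/(-4)))**2 = -((-11 - 1*6) + ((1*(5 + 6))*7 + 6/(-4)))**2 = -((-11 - 6) + ((1*11)*7 + 6*(-1/4)))**2 = -(-17 + (11*7 - 3/2))**2 = -(-17 + (77 - 3/2))**2 = -(-17 + 151/2)**2 = -(117/2)**2 = -1*13689/4 = -13689/4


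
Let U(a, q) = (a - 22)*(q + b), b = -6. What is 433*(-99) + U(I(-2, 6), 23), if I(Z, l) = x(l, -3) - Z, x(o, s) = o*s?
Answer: -43513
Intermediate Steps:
I(Z, l) = -Z - 3*l (I(Z, l) = l*(-3) - Z = -3*l - Z = -Z - 3*l)
U(a, q) = (-22 + a)*(-6 + q) (U(a, q) = (a - 22)*(q - 6) = (-22 + a)*(-6 + q))
433*(-99) + U(I(-2, 6), 23) = 433*(-99) + (132 - 22*23 - 6*(-1*(-2) - 3*6) + (-1*(-2) - 3*6)*23) = -42867 + (132 - 506 - 6*(2 - 18) + (2 - 18)*23) = -42867 + (132 - 506 - 6*(-16) - 16*23) = -42867 + (132 - 506 + 96 - 368) = -42867 - 646 = -43513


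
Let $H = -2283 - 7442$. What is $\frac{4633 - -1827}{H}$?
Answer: $- \frac{1292}{1945} \approx -0.66427$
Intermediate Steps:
$H = -9725$
$\frac{4633 - -1827}{H} = \frac{4633 - -1827}{-9725} = \left(4633 + 1827\right) \left(- \frac{1}{9725}\right) = 6460 \left(- \frac{1}{9725}\right) = - \frac{1292}{1945}$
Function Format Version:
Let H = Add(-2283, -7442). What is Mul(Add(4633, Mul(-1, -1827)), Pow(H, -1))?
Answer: Rational(-1292, 1945) ≈ -0.66427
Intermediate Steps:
H = -9725
Mul(Add(4633, Mul(-1, -1827)), Pow(H, -1)) = Mul(Add(4633, Mul(-1, -1827)), Pow(-9725, -1)) = Mul(Add(4633, 1827), Rational(-1, 9725)) = Mul(6460, Rational(-1, 9725)) = Rational(-1292, 1945)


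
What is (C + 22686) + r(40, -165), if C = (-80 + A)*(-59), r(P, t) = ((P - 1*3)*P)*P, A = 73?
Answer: 82299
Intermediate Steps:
r(P, t) = P**2*(-3 + P) (r(P, t) = ((P - 3)*P)*P = ((-3 + P)*P)*P = (P*(-3 + P))*P = P**2*(-3 + P))
C = 413 (C = (-80 + 73)*(-59) = -7*(-59) = 413)
(C + 22686) + r(40, -165) = (413 + 22686) + 40**2*(-3 + 40) = 23099 + 1600*37 = 23099 + 59200 = 82299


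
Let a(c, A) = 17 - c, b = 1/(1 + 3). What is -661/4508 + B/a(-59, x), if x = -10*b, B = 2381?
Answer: 667707/21413 ≈ 31.182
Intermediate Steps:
b = ¼ (b = 1/4 = ¼ ≈ 0.25000)
x = -5/2 (x = -10*¼ = -5/2 ≈ -2.5000)
-661/4508 + B/a(-59, x) = -661/4508 + 2381/(17 - 1*(-59)) = -661*1/4508 + 2381/(17 + 59) = -661/4508 + 2381/76 = 667707/21413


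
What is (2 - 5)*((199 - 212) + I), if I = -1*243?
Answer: 768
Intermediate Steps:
I = -243
(2 - 5)*((199 - 212) + I) = (2 - 5)*((199 - 212) - 243) = -3*(-13 - 243) = -3*(-256) = 768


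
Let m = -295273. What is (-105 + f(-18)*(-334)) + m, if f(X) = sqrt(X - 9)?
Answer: -295378 - 1002*I*sqrt(3) ≈ -2.9538e+5 - 1735.5*I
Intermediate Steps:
f(X) = sqrt(-9 + X)
(-105 + f(-18)*(-334)) + m = (-105 + sqrt(-9 - 18)*(-334)) - 295273 = (-105 + sqrt(-27)*(-334)) - 295273 = (-105 + (3*I*sqrt(3))*(-334)) - 295273 = (-105 - 1002*I*sqrt(3)) - 295273 = -295378 - 1002*I*sqrt(3)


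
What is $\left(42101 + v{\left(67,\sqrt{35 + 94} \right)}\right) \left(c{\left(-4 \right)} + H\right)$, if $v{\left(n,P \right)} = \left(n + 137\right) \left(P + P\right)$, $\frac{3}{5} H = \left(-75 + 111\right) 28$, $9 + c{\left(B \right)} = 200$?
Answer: $78770971 + 763368 \sqrt{129} \approx 8.7441 \cdot 10^{7}$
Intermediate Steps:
$c{\left(B \right)} = 191$ ($c{\left(B \right)} = -9 + 200 = 191$)
$H = 1680$ ($H = \frac{5 \left(-75 + 111\right) 28}{3} = \frac{5 \cdot 36 \cdot 28}{3} = \frac{5}{3} \cdot 1008 = 1680$)
$v{\left(n,P \right)} = 2 P \left(137 + n\right)$ ($v{\left(n,P \right)} = \left(137 + n\right) 2 P = 2 P \left(137 + n\right)$)
$\left(42101 + v{\left(67,\sqrt{35 + 94} \right)}\right) \left(c{\left(-4 \right)} + H\right) = \left(42101 + 2 \sqrt{35 + 94} \left(137 + 67\right)\right) \left(191 + 1680\right) = \left(42101 + 2 \sqrt{129} \cdot 204\right) 1871 = \left(42101 + 408 \sqrt{129}\right) 1871 = 78770971 + 763368 \sqrt{129}$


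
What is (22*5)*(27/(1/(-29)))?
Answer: -86130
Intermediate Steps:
(22*5)*(27/(1/(-29))) = 110*(27/(-1/29)) = 110*(27*(-29)) = 110*(-783) = -86130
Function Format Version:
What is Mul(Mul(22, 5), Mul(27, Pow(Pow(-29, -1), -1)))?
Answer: -86130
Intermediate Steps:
Mul(Mul(22, 5), Mul(27, Pow(Pow(-29, -1), -1))) = Mul(110, Mul(27, Pow(Rational(-1, 29), -1))) = Mul(110, Mul(27, -29)) = Mul(110, -783) = -86130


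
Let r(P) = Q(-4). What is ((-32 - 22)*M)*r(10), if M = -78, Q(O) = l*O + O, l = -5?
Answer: 67392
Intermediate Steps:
Q(O) = -4*O (Q(O) = -5*O + O = -4*O)
r(P) = 16 (r(P) = -4*(-4) = 16)
((-32 - 22)*M)*r(10) = ((-32 - 22)*(-78))*16 = -54*(-78)*16 = 4212*16 = 67392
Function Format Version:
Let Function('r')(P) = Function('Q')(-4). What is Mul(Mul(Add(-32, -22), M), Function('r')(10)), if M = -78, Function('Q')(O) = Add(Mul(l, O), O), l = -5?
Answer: 67392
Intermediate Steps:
Function('Q')(O) = Mul(-4, O) (Function('Q')(O) = Add(Mul(-5, O), O) = Mul(-4, O))
Function('r')(P) = 16 (Function('r')(P) = Mul(-4, -4) = 16)
Mul(Mul(Add(-32, -22), M), Function('r')(10)) = Mul(Mul(Add(-32, -22), -78), 16) = Mul(Mul(-54, -78), 16) = Mul(4212, 16) = 67392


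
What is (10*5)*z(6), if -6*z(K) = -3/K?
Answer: 25/6 ≈ 4.1667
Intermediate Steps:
z(K) = 1/(2*K) (z(K) = -(-1)/(2*K) = 1/(2*K))
(10*5)*z(6) = (10*5)*((½)/6) = 50*((½)*(⅙)) = 50*(1/12) = 25/6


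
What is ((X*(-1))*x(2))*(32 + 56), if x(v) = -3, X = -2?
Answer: -528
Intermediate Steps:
((X*(-1))*x(2))*(32 + 56) = (-2*(-1)*(-3))*(32 + 56) = (2*(-3))*88 = -6*88 = -528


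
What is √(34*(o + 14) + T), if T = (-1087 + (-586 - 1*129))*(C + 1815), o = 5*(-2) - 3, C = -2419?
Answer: 3*√120938 ≈ 1043.3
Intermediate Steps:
o = -13 (o = -10 - 3 = -13)
T = 1088408 (T = (-1087 + (-586 - 1*129))*(-2419 + 1815) = (-1087 + (-586 - 129))*(-604) = (-1087 - 715)*(-604) = -1802*(-604) = 1088408)
√(34*(o + 14) + T) = √(34*(-13 + 14) + 1088408) = √(34*1 + 1088408) = √(34 + 1088408) = √1088442 = 3*√120938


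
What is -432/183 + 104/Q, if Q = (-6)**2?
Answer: 290/549 ≈ 0.52823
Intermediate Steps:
Q = 36
-432/183 + 104/Q = -432/183 + 104/36 = -432*1/183 + 104*(1/36) = -144/61 + 26/9 = 290/549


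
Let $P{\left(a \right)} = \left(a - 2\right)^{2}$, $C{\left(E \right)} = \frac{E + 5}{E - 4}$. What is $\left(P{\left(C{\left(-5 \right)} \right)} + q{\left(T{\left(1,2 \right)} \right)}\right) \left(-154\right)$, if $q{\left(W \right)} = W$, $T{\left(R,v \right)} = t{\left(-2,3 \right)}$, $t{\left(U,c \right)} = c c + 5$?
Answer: $-2772$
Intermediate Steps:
$t{\left(U,c \right)} = 5 + c^{2}$ ($t{\left(U,c \right)} = c^{2} + 5 = 5 + c^{2}$)
$T{\left(R,v \right)} = 14$ ($T{\left(R,v \right)} = 5 + 3^{2} = 5 + 9 = 14$)
$C{\left(E \right)} = \frac{5 + E}{-4 + E}$
$P{\left(a \right)} = \left(-2 + a\right)^{2}$
$\left(P{\left(C{\left(-5 \right)} \right)} + q{\left(T{\left(1,2 \right)} \right)}\right) \left(-154\right) = \left(\left(-2 + \frac{5 - 5}{-4 - 5}\right)^{2} + 14\right) \left(-154\right) = \left(\left(-2 + \frac{1}{-9} \cdot 0\right)^{2} + 14\right) \left(-154\right) = \left(\left(-2 - 0\right)^{2} + 14\right) \left(-154\right) = \left(\left(-2 + 0\right)^{2} + 14\right) \left(-154\right) = \left(\left(-2\right)^{2} + 14\right) \left(-154\right) = \left(4 + 14\right) \left(-154\right) = 18 \left(-154\right) = -2772$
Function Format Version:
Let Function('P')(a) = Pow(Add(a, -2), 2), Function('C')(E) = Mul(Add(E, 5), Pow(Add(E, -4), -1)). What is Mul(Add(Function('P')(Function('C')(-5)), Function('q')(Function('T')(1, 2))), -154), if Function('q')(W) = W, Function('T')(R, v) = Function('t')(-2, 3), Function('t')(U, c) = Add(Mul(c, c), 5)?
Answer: -2772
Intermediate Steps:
Function('t')(U, c) = Add(5, Pow(c, 2)) (Function('t')(U, c) = Add(Pow(c, 2), 5) = Add(5, Pow(c, 2)))
Function('T')(R, v) = 14 (Function('T')(R, v) = Add(5, Pow(3, 2)) = Add(5, 9) = 14)
Function('C')(E) = Mul(Pow(Add(-4, E), -1), Add(5, E)) (Function('C')(E) = Mul(Add(5, E), Pow(Add(-4, E), -1)) = Mul(Pow(Add(-4, E), -1), Add(5, E)))
Function('P')(a) = Pow(Add(-2, a), 2)
Mul(Add(Function('P')(Function('C')(-5)), Function('q')(Function('T')(1, 2))), -154) = Mul(Add(Pow(Add(-2, Mul(Pow(Add(-4, -5), -1), Add(5, -5))), 2), 14), -154) = Mul(Add(Pow(Add(-2, Mul(Pow(-9, -1), 0)), 2), 14), -154) = Mul(Add(Pow(Add(-2, Mul(Rational(-1, 9), 0)), 2), 14), -154) = Mul(Add(Pow(Add(-2, 0), 2), 14), -154) = Mul(Add(Pow(-2, 2), 14), -154) = Mul(Add(4, 14), -154) = Mul(18, -154) = -2772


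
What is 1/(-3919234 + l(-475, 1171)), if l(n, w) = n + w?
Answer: -1/3918538 ≈ -2.5520e-7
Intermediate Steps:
1/(-3919234 + l(-475, 1171)) = 1/(-3919234 + (-475 + 1171)) = 1/(-3919234 + 696) = 1/(-3918538) = -1/3918538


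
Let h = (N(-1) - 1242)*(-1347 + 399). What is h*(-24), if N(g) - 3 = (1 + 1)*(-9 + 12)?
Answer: -28053216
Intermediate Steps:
N(g) = 9 (N(g) = 3 + (1 + 1)*(-9 + 12) = 3 + 2*3 = 3 + 6 = 9)
h = 1168884 (h = (9 - 1242)*(-1347 + 399) = -1233*(-948) = 1168884)
h*(-24) = 1168884*(-24) = -28053216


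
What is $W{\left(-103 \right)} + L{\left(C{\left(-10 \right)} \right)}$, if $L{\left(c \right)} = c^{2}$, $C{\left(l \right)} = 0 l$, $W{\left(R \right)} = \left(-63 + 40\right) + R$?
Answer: $-126$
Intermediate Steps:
$W{\left(R \right)} = -23 + R$
$C{\left(l \right)} = 0$
$W{\left(-103 \right)} + L{\left(C{\left(-10 \right)} \right)} = \left(-23 - 103\right) + 0^{2} = -126 + 0 = -126$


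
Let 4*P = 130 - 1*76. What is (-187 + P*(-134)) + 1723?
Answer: -273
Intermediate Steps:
P = 27/2 (P = (130 - 1*76)/4 = (130 - 76)/4 = (¼)*54 = 27/2 ≈ 13.500)
(-187 + P*(-134)) + 1723 = (-187 + (27/2)*(-134)) + 1723 = (-187 - 1809) + 1723 = -1996 + 1723 = -273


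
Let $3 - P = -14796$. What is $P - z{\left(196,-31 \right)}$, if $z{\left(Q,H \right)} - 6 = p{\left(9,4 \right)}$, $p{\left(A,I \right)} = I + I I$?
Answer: $14773$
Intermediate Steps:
$P = 14799$ ($P = 3 - -14796 = 3 + 14796 = 14799$)
$p{\left(A,I \right)} = I + I^{2}$
$z{\left(Q,H \right)} = 26$ ($z{\left(Q,H \right)} = 6 + 4 \left(1 + 4\right) = 6 + 4 \cdot 5 = 6 + 20 = 26$)
$P - z{\left(196,-31 \right)} = 14799 - 26 = 14773$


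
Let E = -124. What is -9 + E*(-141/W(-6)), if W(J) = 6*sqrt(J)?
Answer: -9 - 1457*I*sqrt(6)/3 ≈ -9.0 - 1189.6*I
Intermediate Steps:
-9 + E*(-141/W(-6)) = -9 - (-17484)/(6*sqrt(-6)) = -9 - (-17484)/(6*(I*sqrt(6))) = -9 - (-17484)/(6*I*sqrt(6)) = -9 - (-17484)*(-I*sqrt(6)/36) = -9 - 1457*I*sqrt(6)/3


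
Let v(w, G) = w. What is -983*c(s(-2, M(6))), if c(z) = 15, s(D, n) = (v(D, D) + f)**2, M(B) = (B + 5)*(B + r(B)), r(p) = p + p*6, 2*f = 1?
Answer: -14745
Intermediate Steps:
f = 1/2 (f = (1/2)*1 = 1/2 ≈ 0.50000)
r(p) = 7*p (r(p) = p + 6*p = 7*p)
M(B) = 8*B*(5 + B) (M(B) = (B + 5)*(B + 7*B) = (5 + B)*(8*B) = 8*B*(5 + B))
s(D, n) = (1/2 + D)**2 (s(D, n) = (D + 1/2)**2 = (1/2 + D)**2)
-983*c(s(-2, M(6))) = -983*15 = -14745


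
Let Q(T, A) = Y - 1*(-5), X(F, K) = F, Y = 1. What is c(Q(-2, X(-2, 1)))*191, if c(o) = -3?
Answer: -573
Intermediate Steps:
Q(T, A) = 6 (Q(T, A) = 1 - 1*(-5) = 1 + 5 = 6)
c(Q(-2, X(-2, 1)))*191 = -3*191 = -573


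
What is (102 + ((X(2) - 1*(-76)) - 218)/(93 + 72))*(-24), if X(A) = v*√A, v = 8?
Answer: -133504/55 - 64*√2/55 ≈ -2429.0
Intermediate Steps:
X(A) = 8*√A
(102 + ((X(2) - 1*(-76)) - 218)/(93 + 72))*(-24) = (102 + ((8*√2 - 1*(-76)) - 218)/(93 + 72))*(-24) = (102 + ((8*√2 + 76) - 218)/165)*(-24) = (102 + ((76 + 8*√2) - 218)*(1/165))*(-24) = (102 + (-142 + 8*√2)*(1/165))*(-24) = (102 + (-142/165 + 8*√2/165))*(-24) = (16688/165 + 8*√2/165)*(-24) = -133504/55 - 64*√2/55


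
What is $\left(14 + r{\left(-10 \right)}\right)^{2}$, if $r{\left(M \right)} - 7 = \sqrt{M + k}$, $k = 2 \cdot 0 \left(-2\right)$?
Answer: $\left(21 + i \sqrt{10}\right)^{2} \approx 431.0 + 132.82 i$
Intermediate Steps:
$k = 0$ ($k = 0 \left(-2\right) = 0$)
$r{\left(M \right)} = 7 + \sqrt{M}$ ($r{\left(M \right)} = 7 + \sqrt{M + 0} = 7 + \sqrt{M}$)
$\left(14 + r{\left(-10 \right)}\right)^{2} = \left(14 + \left(7 + \sqrt{-10}\right)\right)^{2} = \left(14 + \left(7 + i \sqrt{10}\right)\right)^{2} = \left(21 + i \sqrt{10}\right)^{2}$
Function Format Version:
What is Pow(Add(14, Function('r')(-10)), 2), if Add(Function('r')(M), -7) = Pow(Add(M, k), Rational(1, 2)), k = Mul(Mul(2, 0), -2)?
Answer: Pow(Add(21, Mul(I, Pow(10, Rational(1, 2)))), 2) ≈ Add(431.00, Mul(132.82, I))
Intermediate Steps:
k = 0 (k = Mul(0, -2) = 0)
Function('r')(M) = Add(7, Pow(M, Rational(1, 2))) (Function('r')(M) = Add(7, Pow(Add(M, 0), Rational(1, 2))) = Add(7, Pow(M, Rational(1, 2))))
Pow(Add(14, Function('r')(-10)), 2) = Pow(Add(14, Add(7, Pow(-10, Rational(1, 2)))), 2) = Pow(Add(14, Add(7, Mul(I, Pow(10, Rational(1, 2))))), 2) = Pow(Add(21, Mul(I, Pow(10, Rational(1, 2)))), 2)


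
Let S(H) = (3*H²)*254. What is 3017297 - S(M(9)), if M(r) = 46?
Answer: 1404905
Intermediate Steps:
S(H) = 762*H²
3017297 - S(M(9)) = 3017297 - 762*46² = 3017297 - 762*2116 = 3017297 - 1*1612392 = 3017297 - 1612392 = 1404905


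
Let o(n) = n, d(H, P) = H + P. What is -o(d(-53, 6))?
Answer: 47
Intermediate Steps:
-o(d(-53, 6)) = -(-53 + 6) = -1*(-47) = 47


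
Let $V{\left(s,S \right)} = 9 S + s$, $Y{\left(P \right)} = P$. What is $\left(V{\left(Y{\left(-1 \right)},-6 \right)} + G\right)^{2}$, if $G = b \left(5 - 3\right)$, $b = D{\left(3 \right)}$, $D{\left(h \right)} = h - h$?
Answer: $3025$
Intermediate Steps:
$D{\left(h \right)} = 0$
$V{\left(s,S \right)} = s + 9 S$
$b = 0$
$G = 0$ ($G = 0 \left(5 - 3\right) = 0 \cdot 2 = 0$)
$\left(V{\left(Y{\left(-1 \right)},-6 \right)} + G\right)^{2} = \left(\left(-1 + 9 \left(-6\right)\right) + 0\right)^{2} = \left(\left(-1 - 54\right) + 0\right)^{2} = \left(-55 + 0\right)^{2} = \left(-55\right)^{2} = 3025$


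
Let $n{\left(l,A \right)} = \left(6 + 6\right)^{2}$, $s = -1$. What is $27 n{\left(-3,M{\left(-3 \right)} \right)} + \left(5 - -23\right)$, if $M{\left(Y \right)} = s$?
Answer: $3916$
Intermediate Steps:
$M{\left(Y \right)} = -1$
$n{\left(l,A \right)} = 144$ ($n{\left(l,A \right)} = 12^{2} = 144$)
$27 n{\left(-3,M{\left(-3 \right)} \right)} + \left(5 - -23\right) = 27 \cdot 144 + \left(5 - -23\right) = 3888 + \left(5 + 23\right) = 3888 + 28 = 3916$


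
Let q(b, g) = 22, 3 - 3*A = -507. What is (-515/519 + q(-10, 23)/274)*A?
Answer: -11023820/71103 ≈ -155.04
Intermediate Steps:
A = 170 (A = 1 - ⅓*(-507) = 1 + 169 = 170)
(-515/519 + q(-10, 23)/274)*A = (-515/519 + 22/274)*170 = (-515*1/519 + 22*(1/274))*170 = (-515/519 + 11/137)*170 = -64846/71103*170 = -11023820/71103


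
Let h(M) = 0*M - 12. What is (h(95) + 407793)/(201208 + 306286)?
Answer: 407781/507494 ≈ 0.80352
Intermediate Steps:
h(M) = -12 (h(M) = 0 - 12 = -12)
(h(95) + 407793)/(201208 + 306286) = (-12 + 407793)/(201208 + 306286) = 407781/507494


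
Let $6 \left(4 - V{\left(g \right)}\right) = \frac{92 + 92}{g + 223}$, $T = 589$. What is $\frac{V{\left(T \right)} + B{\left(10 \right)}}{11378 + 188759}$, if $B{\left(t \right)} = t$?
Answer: $\frac{8503}{121883433} \approx 6.9763 \cdot 10^{-5}$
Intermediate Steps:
$V{\left(g \right)} = 4 - \frac{92}{3 \left(223 + g\right)}$ ($V{\left(g \right)} = 4 - \frac{\left(92 + 92\right) \frac{1}{g + 223}}{6} = 4 - \frac{184 \frac{1}{223 + g}}{6} = 4 - \frac{92}{3 \left(223 + g\right)}$)
$\frac{V{\left(T \right)} + B{\left(10 \right)}}{11378 + 188759} = \frac{\frac{4 \left(646 + 3 \cdot 589\right)}{3 \left(223 + 589\right)} + 10}{11378 + 188759} = \frac{\frac{4 \left(646 + 1767\right)}{3 \cdot 812} + 10}{200137} = \left(\frac{4}{3} \cdot \frac{1}{812} \cdot 2413 + 10\right) \frac{1}{200137} = \left(\frac{2413}{609} + 10\right) \frac{1}{200137} = \frac{8503}{609} \cdot \frac{1}{200137} = \frac{8503}{121883433}$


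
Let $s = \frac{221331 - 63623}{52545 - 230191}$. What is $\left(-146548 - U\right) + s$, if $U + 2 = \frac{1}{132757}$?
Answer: $- \frac{1728062583871307}{11791875011} \approx -1.4655 \cdot 10^{5}$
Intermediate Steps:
$U = - \frac{265513}{132757}$ ($U = -2 + \frac{1}{132757} = - \frac{265513}{132757} \approx -2.0$)
$s = - \frac{78854}{88823}$ ($s = \frac{157708}{-177646} = 157708 \left(- \frac{1}{177646}\right) = - \frac{78854}{88823} \approx -0.88777$)
$\left(-146548 - U\right) + s = \left(-146548 - - \frac{265513}{132757}\right) - \frac{78854}{88823} = \left(-146548 + \frac{265513}{132757}\right) - \frac{78854}{88823} = - \frac{19455007323}{132757} - \frac{78854}{88823} = - \frac{1728062583871307}{11791875011}$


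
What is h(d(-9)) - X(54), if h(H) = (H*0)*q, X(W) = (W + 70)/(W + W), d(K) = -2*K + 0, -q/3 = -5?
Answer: -31/27 ≈ -1.1481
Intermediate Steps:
q = 15 (q = -3*(-5) = 15)
d(K) = -2*K
X(W) = (70 + W)/(2*W) (X(W) = (70 + W)/((2*W)) = (70 + W)*(1/(2*W)) = (70 + W)/(2*W))
h(H) = 0 (h(H) = (H*0)*15 = 0*15 = 0)
h(d(-9)) - X(54) = 0 - (70 + 54)/(2*54) = 0 - 124/(2*54) = 0 - 1*31/27 = 0 - 31/27 = -31/27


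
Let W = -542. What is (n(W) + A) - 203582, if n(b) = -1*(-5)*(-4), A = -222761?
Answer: -426363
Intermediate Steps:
n(b) = -20 (n(b) = 5*(-4) = -20)
(n(W) + A) - 203582 = (-20 - 222761) - 203582 = -222781 - 203582 = -426363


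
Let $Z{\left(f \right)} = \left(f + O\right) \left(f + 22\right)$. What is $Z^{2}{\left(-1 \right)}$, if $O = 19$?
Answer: $142884$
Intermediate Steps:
$Z{\left(f \right)} = \left(19 + f\right) \left(22 + f\right)$ ($Z{\left(f \right)} = \left(f + 19\right) \left(f + 22\right) = \left(19 + f\right) \left(22 + f\right)$)
$Z^{2}{\left(-1 \right)} = \left(418 + \left(-1\right)^{2} + 41 \left(-1\right)\right)^{2} = \left(418 + 1 - 41\right)^{2} = 378^{2} = 142884$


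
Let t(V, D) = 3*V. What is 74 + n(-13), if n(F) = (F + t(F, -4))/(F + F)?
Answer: 76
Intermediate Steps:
n(F) = 2 (n(F) = (F + 3*F)/(F + F) = (4*F)/((2*F)) = (4*F)*(1/(2*F)) = 2)
74 + n(-13) = 74 + 2 = 76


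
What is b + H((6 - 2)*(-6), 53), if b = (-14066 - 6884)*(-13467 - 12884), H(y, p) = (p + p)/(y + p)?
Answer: 16009550156/29 ≈ 5.5205e+8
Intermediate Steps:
H(y, p) = 2*p/(p + y) (H(y, p) = (2*p)/(p + y) = 2*p/(p + y))
b = 552053450 (b = -20950*(-26351) = 552053450)
b + H((6 - 2)*(-6), 53) = 552053450 + 2*53/(53 + (6 - 2)*(-6)) = 552053450 + 2*53/(53 + 4*(-6)) = 552053450 + 2*53/(53 - 24) = 552053450 + 2*53/29 = 552053450 + 2*53*(1/29) = 552053450 + 106/29 = 16009550156/29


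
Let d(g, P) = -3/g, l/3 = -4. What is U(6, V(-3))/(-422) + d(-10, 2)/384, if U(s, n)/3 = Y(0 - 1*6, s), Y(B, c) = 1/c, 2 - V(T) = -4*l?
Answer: -109/270080 ≈ -0.00040358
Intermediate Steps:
l = -12 (l = 3*(-4) = -12)
V(T) = -46 (V(T) = 2 - (-4)*(-12) = 2 - 1*48 = 2 - 48 = -46)
U(s, n) = 3/s
U(6, V(-3))/(-422) + d(-10, 2)/384 = (3/6)/(-422) - 3/(-10)/384 = (3*(1/6))*(-1/422) - 3*(-1/10)*(1/384) = (1/2)*(-1/422) + (3/10)*(1/384) = -1/844 + 1/1280 = -109/270080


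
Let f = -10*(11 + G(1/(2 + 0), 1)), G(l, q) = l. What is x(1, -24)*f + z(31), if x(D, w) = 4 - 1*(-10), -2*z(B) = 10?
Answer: -1615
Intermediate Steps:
z(B) = -5 (z(B) = -1/2*10 = -5)
x(D, w) = 14 (x(D, w) = 4 + 10 = 14)
f = -115 (f = -10*(11 + 1/(2 + 0)) = -10*(11 + 1/2) = -10*23/2 = -115)
x(1, -24)*f + z(31) = 14*(-115) - 5 = -1610 - 5 = -1615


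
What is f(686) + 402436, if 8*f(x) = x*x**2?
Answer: 40756043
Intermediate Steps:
f(x) = x**3/8 (f(x) = (x*x**2)/8 = x**3/8)
f(686) + 402436 = (1/8)*686**3 + 402436 = (1/8)*322828856 + 402436 = 40353607 + 402436 = 40756043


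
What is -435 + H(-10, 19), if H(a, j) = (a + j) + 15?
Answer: -411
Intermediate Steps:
H(a, j) = 15 + a + j
-435 + H(-10, 19) = -435 + (15 - 10 + 19) = -435 + 24 = -411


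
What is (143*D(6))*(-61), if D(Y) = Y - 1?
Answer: -43615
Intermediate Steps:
D(Y) = -1 + Y
(143*D(6))*(-61) = (143*(-1 + 6))*(-61) = (143*5)*(-61) = 715*(-61) = -43615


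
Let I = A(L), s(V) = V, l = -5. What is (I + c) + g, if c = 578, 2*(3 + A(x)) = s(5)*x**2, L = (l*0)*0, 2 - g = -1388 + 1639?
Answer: 326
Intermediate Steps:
g = -249 (g = 2 - (-1388 + 1639) = 2 - 1*251 = 2 - 251 = -249)
L = 0 (L = -5*0*0 = 0*0 = 0)
A(x) = -3 + 5*x**2/2 (A(x) = -3 + (5*x**2)/2 = -3 + 5*x**2/2)
I = -3 (I = -3 + (5/2)*0**2 = -3 + (5/2)*0 = -3 + 0 = -3)
(I + c) + g = (-3 + 578) - 249 = 575 - 249 = 326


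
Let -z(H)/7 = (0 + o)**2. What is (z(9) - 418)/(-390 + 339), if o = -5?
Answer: 593/51 ≈ 11.627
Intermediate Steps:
z(H) = -175 (z(H) = -7*(0 - 5)**2 = -7*(-5)**2 = -7*25 = -175)
(z(9) - 418)/(-390 + 339) = (-175 - 418)/(-390 + 339) = -593/(-51) = -593*(-1/51) = 593/51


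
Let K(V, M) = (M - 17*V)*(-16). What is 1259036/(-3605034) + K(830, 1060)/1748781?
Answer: -80502618662/350245275753 ≈ -0.22985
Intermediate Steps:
K(V, M) = -16*M + 272*V
1259036/(-3605034) + K(830, 1060)/1748781 = 1259036/(-3605034) + (-16*1060 + 272*830)/1748781 = 1259036*(-1/3605034) + (-16960 + 225760)*(1/1748781) = -629518/1802517 + 208800*(1/1748781) = -629518/1802517 + 23200/194309 = -80502618662/350245275753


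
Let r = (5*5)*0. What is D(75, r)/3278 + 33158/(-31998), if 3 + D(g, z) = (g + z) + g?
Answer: -51994109/52444722 ≈ -0.99141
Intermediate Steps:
r = 0 (r = 25*0 = 0)
D(g, z) = -3 + z + 2*g (D(g, z) = -3 + ((g + z) + g) = -3 + (z + 2*g) = -3 + z + 2*g)
D(75, r)/3278 + 33158/(-31998) = (-3 + 0 + 2*75)/3278 + 33158/(-31998) = (-3 + 0 + 150)*(1/3278) + 33158*(-1/31998) = 147*(1/3278) - 16579/15999 = 147/3278 - 16579/15999 = -51994109/52444722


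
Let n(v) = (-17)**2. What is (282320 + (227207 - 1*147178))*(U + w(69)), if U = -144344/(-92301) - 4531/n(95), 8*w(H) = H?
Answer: -141488718448857/71133304 ≈ -1.9891e+6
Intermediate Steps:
w(H) = H/8
n(v) = 289
U = -376500415/26674989 (U = -144344/(-92301) - 4531/289 = -144344*(-1/92301) - 4531*1/289 = 144344/92301 - 4531/289 = -376500415/26674989 ≈ -14.114)
(282320 + (227207 - 1*147178))*(U + w(69)) = (282320 + (227207 - 1*147178))*(-376500415/26674989 + (1/8)*69) = (282320 + (227207 - 147178))*(-376500415/26674989 + 69/8) = (282320 + 80029)*(-1171429079/213399912) = 362349*(-1171429079/213399912) = -141488718448857/71133304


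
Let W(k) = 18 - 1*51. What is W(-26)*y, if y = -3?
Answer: 99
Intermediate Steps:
W(k) = -33 (W(k) = 18 - 51 = -33)
W(-26)*y = -33*(-3) = 99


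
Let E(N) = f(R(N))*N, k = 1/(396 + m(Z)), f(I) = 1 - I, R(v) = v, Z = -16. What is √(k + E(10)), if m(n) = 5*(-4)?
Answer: I*√3180866/188 ≈ 9.4867*I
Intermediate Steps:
m(n) = -20
k = 1/376 (k = 1/(396 - 20) = 1/376 ≈ 0.0026596)
E(N) = N*(1 - N) (E(N) = (1 - N)*N = N*(1 - N))
√(k + E(10)) = √(1/376 + 10*(1 - 1*10)) = √(1/376 + 10*(1 - 10)) = √(1/376 + 10*(-9)) = √(1/376 - 90) = √(-33839/376) = I*√3180866/188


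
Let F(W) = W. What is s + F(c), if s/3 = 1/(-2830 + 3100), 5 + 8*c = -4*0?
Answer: -221/360 ≈ -0.61389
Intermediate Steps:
c = -5/8 (c = -5/8 + (-4*0)/8 = -5/8 + (1/8)*0 = -5/8 + 0 = -5/8 ≈ -0.62500)
s = 1/90 (s = 3/(-2830 + 3100) = 3/270 = 3*(1/270) = 1/90 ≈ 0.011111)
s + F(c) = 1/90 - 5/8 = -221/360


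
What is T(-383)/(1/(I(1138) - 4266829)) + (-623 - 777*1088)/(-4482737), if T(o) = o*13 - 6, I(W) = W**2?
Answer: 9486975274276832/640391 ≈ 1.4814e+10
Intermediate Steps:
T(o) = -6 + 13*o (T(o) = 13*o - 6 = -6 + 13*o)
T(-383)/(1/(I(1138) - 4266829)) + (-623 - 777*1088)/(-4482737) = (-6 + 13*(-383))/(1/(1138**2 - 4266829)) + (-623 - 777*1088)/(-4482737) = (-6 - 4979)/(1/(1295044 - 4266829)) + (-623 - 845376)*(-1/4482737) = -4985/(1/(-2971785)) - 845999*(-1/4482737) = -4985/(-1/2971785) + 120857/640391 = -4985*(-2971785) + 120857/640391 = 14814348225 + 120857/640391 = 9486975274276832/640391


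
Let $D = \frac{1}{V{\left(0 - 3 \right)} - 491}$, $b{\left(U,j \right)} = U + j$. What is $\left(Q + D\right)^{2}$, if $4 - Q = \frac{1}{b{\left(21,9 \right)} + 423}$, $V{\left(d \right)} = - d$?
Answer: $\frac{780245389225}{48869292096} \approx 15.966$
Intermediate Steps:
$Q = \frac{1811}{453}$ ($Q = 4 - \frac{1}{\left(21 + 9\right) + 423} = 4 - \frac{1}{30 + 423} = 4 - \frac{1}{453} = \frac{1811}{453} \approx 3.9978$)
$D = - \frac{1}{488}$ ($D = \frac{1}{- (0 - 3) - 491} = \frac{1}{\left(-1\right) \left(-3\right) - 491} = \frac{1}{3 - 491} = \frac{1}{-488} = - \frac{1}{488} \approx -0.0020492$)
$\left(Q + D\right)^{2} = \left(\frac{1811}{453} - \frac{1}{488}\right)^{2} = \left(\frac{883315}{221064}\right)^{2} = \frac{780245389225}{48869292096}$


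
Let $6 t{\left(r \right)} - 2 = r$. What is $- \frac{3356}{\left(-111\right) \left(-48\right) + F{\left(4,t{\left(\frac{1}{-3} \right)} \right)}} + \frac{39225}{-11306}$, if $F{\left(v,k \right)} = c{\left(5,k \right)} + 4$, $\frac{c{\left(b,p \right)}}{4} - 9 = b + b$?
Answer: $- \frac{31258967}{7642856} \approx -4.09$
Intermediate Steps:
$c{\left(b,p \right)} = 36 + 8 b$ ($c{\left(b,p \right)} = 36 + 4 \left(b + b\right) = 36 + 4 \cdot 2 b = 36 + 8 b$)
$t{\left(r \right)} = \frac{1}{3} + \frac{r}{6}$
$F{\left(v,k \right)} = 80$ ($F{\left(v,k \right)} = \left(36 + 8 \cdot 5\right) + 4 = \left(36 + 40\right) + 4 = 76 + 4 = 80$)
$- \frac{3356}{\left(-111\right) \left(-48\right) + F{\left(4,t{\left(\frac{1}{-3} \right)} \right)}} + \frac{39225}{-11306} = - \frac{3356}{\left(-111\right) \left(-48\right) + 80} + \frac{39225}{-11306} = - \frac{3356}{5328 + 80} + 39225 \left(- \frac{1}{11306}\right) = - \frac{3356}{5408} - \frac{39225}{11306} = \left(-3356\right) \frac{1}{5408} - \frac{39225}{11306} = - \frac{839}{1352} - \frac{39225}{11306} = - \frac{31258967}{7642856}$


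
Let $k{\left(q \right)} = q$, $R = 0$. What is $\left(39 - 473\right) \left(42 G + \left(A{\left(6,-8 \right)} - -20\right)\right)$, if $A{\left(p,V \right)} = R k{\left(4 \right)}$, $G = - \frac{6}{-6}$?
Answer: $-26908$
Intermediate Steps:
$G = 1$ ($G = \left(-6\right) \left(- \frac{1}{6}\right) = 1$)
$A{\left(p,V \right)} = 0$ ($A{\left(p,V \right)} = 0 \cdot 4 = 0$)
$\left(39 - 473\right) \left(42 G + \left(A{\left(6,-8 \right)} - -20\right)\right) = \left(39 - 473\right) \left(42 \cdot 1 + \left(0 - -20\right)\right) = - 434 \left(42 + \left(0 + 20\right)\right) = - 434 \left(42 + 20\right) = \left(-434\right) 62 = -26908$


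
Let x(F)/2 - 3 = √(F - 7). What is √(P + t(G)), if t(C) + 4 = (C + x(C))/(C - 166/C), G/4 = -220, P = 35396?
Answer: 4*√(36833186325907 - 2365715*I*√887)/129039 ≈ 188.13 - 0.00017993*I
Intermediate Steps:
G = -880 (G = 4*(-220) = -880)
x(F) = 6 + 2*√(-7 + F) (x(F) = 6 + 2*√(F - 7) = 6 + 2*√(-7 + F))
t(C) = -4 + (6 + C + 2*√(-7 + C))/(C - 166/C) (t(C) = -4 + (C + (6 + 2*√(-7 + C)))/(C - 166/C) = -4 + (6 + C + 2*√(-7 + C))/(C - 166/C))
√(P + t(G)) = √(35396 + (664 - 3*(-880)² + 2*(-880)*(3 + √(-7 - 880)))/(-166 + (-880)²)) = √(35396 + (664 - 3*774400 + 2*(-880)*(3 + √(-887)))/(-166 + 774400)) = √(35396 + (664 - 2323200 + 2*(-880)*(3 + I*√887))/774234) = √(35396 + (664 - 2323200 + (-5280 - 1760*I*√887))/774234) = √(35396 + (-2327816 - 1760*I*√887)/774234) = √(35396 + (-1163908/387117 - 880*I*√887/387117)) = √(13701229424/387117 - 880*I*√887/387117)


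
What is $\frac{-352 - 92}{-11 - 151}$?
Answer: $\frac{74}{27} \approx 2.7407$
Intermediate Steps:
$\frac{-352 - 92}{-11 - 151} = - \frac{444}{-162} = \left(-444\right) \left(- \frac{1}{162}\right) = \frac{74}{27}$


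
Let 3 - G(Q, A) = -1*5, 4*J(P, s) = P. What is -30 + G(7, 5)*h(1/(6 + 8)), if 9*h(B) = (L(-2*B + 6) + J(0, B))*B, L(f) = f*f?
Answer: -85886/3087 ≈ -27.822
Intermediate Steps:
J(P, s) = P/4
L(f) = f**2
h(B) = B*(6 - 2*B)**2/9 (h(B) = (((-2*B + 6)**2 + (1/4)*0)*B)/9 = (((6 - 2*B)**2 + 0)*B)/9 = ((6 - 2*B)**2*B)/9 = (B*(6 - 2*B)**2)/9 = B*(6 - 2*B)**2/9)
G(Q, A) = 8 (G(Q, A) = 3 - (-1)*5 = 3 - 1*(-5) = 3 + 5 = 8)
-30 + G(7, 5)*h(1/(6 + 8)) = -30 + 8*(4*(-3 + 1/(6 + 8))**2/(9*(6 + 8))) = -30 + 8*((4/9)*(-3 + 1/14)**2/14) = -30 + 8*((4/9)*(1/14)*(-3 + 1/14)**2) = -30 + 8*((4/9)*(1/14)*(-41/14)**2) = -30 + 8*((4/9)*(1/14)*(1681/196)) = -30 + 8*(1681/6174) = -30 + 6724/3087 = -85886/3087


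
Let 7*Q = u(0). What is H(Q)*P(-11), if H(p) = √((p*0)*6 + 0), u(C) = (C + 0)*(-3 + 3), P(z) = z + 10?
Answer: 0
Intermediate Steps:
P(z) = 10 + z
u(C) = 0 (u(C) = C*0 = 0)
Q = 0 (Q = (⅐)*0 = 0)
H(p) = 0 (H(p) = √(0*6 + 0) = √(0 + 0) = √0 = 0)
H(Q)*P(-11) = 0*(10 - 11) = 0*(-1) = 0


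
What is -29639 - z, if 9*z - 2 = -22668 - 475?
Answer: -243610/9 ≈ -27068.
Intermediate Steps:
z = -23141/9 (z = 2/9 + (-22668 - 475)/9 = 2/9 + (⅑)*(-23143) = 2/9 - 23143/9 = -23141/9 ≈ -2571.2)
-29639 - z = -29639 - 1*(-23141/9) = -29639 + 23141/9 = -243610/9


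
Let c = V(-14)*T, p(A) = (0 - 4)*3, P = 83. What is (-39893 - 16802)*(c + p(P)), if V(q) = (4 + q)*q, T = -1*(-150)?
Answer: -1189914660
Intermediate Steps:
T = 150
p(A) = -12 (p(A) = -4*3 = -12)
V(q) = q*(4 + q)
c = 21000 (c = -14*(4 - 14)*150 = -14*(-10)*150 = 140*150 = 21000)
(-39893 - 16802)*(c + p(P)) = (-39893 - 16802)*(21000 - 12) = -56695*20988 = -1189914660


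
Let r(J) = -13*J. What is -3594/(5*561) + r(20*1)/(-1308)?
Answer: -330971/305745 ≈ -1.0825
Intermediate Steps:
-3594/(5*561) + r(20*1)/(-1308) = -3594/(5*561) - 260/(-1308) = -3594/2805 - 13*20*(-1/1308) = -3594*1/2805 - 260*(-1/1308) = -1198/935 + 65/327 = -330971/305745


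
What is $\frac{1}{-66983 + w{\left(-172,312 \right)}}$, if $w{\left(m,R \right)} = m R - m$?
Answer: $- \frac{1}{120475} \approx -8.3005 \cdot 10^{-6}$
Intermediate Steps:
$w{\left(m,R \right)} = - m + R m$ ($w{\left(m,R \right)} = R m - m = - m + R m$)
$\frac{1}{-66983 + w{\left(-172,312 \right)}} = \frac{1}{-66983 - 172 \left(-1 + 312\right)} = \frac{1}{-66983 - 53492} = \frac{1}{-120475} = - \frac{1}{120475}$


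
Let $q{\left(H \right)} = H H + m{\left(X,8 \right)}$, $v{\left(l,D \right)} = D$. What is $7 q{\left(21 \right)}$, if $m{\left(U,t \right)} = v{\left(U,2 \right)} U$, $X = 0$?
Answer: $3087$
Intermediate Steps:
$m{\left(U,t \right)} = 2 U$
$q{\left(H \right)} = H^{2}$ ($q{\left(H \right)} = H H + 2 \cdot 0 = H^{2} + 0 = H^{2}$)
$7 q{\left(21 \right)} = 7 \cdot 21^{2} = 7 \cdot 441 = 3087$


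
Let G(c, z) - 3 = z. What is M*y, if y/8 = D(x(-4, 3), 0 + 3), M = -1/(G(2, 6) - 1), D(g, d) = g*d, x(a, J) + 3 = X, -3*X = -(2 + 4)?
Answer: 3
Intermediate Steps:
G(c, z) = 3 + z
X = 2 (X = -(-1)*(2 + 4)/3 = -(-1)*6/3 = -1/3*(-6) = 2)
x(a, J) = -1 (x(a, J) = -3 + 2 = -1)
D(g, d) = d*g
M = -1/8 (M = -1/((3 + 6) - 1) = -1/(9 - 1) = -1/8 ≈ -0.12500)
y = -24 (y = 8*((0 + 3)*(-1)) = 8*(3*(-1)) = 8*(-3) = -24)
M*y = -1/8*(-24) = 3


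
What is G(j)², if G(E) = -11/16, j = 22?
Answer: 121/256 ≈ 0.47266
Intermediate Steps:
G(E) = -11/16 (G(E) = -11*1/16 = -11/16)
G(j)² = (-11/16)² = 121/256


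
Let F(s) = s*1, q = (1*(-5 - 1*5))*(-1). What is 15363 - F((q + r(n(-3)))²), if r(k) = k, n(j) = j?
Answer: 15314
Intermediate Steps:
q = 10 (q = (1*(-5 - 5))*(-1) = (1*(-10))*(-1) = -10*(-1) = 10)
F(s) = s
15363 - F((q + r(n(-3)))²) = 15363 - (10 - 3)² = 15363 - 1*7² = 15363 - 1*49 = 15363 - 49 = 15314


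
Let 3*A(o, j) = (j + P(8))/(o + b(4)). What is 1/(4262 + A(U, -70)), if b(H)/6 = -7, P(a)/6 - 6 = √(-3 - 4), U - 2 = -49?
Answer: 75960699/323754172099 + 801*I*√7/647508344198 ≈ 0.00023462 + 3.2729e-9*I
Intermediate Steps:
U = -47 (U = 2 - 49 = -47)
P(a) = 36 + 6*I*√7 (P(a) = 36 + 6*√(-3 - 4) = 36 + 6*√(-7) = 36 + 6*(I*√7) = 36 + 6*I*√7)
b(H) = -42 (b(H) = 6*(-7) = -42)
A(o, j) = (36 + j + 6*I*√7)/(3*(-42 + o)) (A(o, j) = ((j + (36 + 6*I*√7))/(o - 42))/3 = ((36 + j + 6*I*√7)/(-42 + o))/3 = (36 + j + 6*I*√7)/(3*(-42 + o)))
1/(4262 + A(U, -70)) = 1/(4262 + (36 - 70 + 6*I*√7)/(3*(-42 - 47))) = 1/(4262 + (⅓)*(-34 + 6*I*√7)/(-89)) = 1/(4262 + (⅓)*(-1/89)*(-34 + 6*I*√7)) = 1/(4262 + (34/267 - 2*I*√7/89)) = 1/(1137988/267 - 2*I*√7/89)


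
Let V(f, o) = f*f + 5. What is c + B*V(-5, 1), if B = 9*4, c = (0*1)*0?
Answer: 1080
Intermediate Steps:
V(f, o) = 5 + f² (V(f, o) = f² + 5 = 5 + f²)
c = 0 (c = 0*0 = 0)
B = 36
c + B*V(-5, 1) = 0 + 36*(5 + (-5)²) = 0 + 36*(5 + 25) = 0 + 36*30 = 0 + 1080 = 1080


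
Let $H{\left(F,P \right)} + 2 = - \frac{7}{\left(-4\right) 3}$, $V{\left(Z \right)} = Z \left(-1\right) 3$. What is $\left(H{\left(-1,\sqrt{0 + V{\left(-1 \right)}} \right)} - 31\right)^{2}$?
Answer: $\frac{151321}{144} \approx 1050.8$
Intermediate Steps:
$V{\left(Z \right)} = - 3 Z$ ($V{\left(Z \right)} = - Z 3 = - 3 Z$)
$H{\left(F,P \right)} = - \frac{17}{12}$ ($H{\left(F,P \right)} = -2 - \frac{7}{\left(-4\right) 3} = -2 - \frac{7}{-12} = -2 - - \frac{7}{12} = -2 + \frac{7}{12} = - \frac{17}{12}$)
$\left(H{\left(-1,\sqrt{0 + V{\left(-1 \right)}} \right)} - 31\right)^{2} = \left(- \frac{17}{12} - 31\right)^{2} = \left(- \frac{389}{12}\right)^{2} = \frac{151321}{144}$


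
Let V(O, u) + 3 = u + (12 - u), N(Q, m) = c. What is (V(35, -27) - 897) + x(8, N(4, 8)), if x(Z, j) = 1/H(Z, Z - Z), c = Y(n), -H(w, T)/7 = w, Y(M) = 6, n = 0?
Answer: -49729/56 ≈ -888.02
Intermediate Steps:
H(w, T) = -7*w
c = 6
N(Q, m) = 6
V(O, u) = 9 (V(O, u) = -3 + (u + (12 - u)) = -3 + 12 = 9)
x(Z, j) = -1/(7*Z) (x(Z, j) = 1/(-7*Z) = -1/(7*Z))
(V(35, -27) - 897) + x(8, N(4, 8)) = (9 - 897) - ⅐/8 = -888 - ⅐*⅛ = -888 - 1/56 = -49729/56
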